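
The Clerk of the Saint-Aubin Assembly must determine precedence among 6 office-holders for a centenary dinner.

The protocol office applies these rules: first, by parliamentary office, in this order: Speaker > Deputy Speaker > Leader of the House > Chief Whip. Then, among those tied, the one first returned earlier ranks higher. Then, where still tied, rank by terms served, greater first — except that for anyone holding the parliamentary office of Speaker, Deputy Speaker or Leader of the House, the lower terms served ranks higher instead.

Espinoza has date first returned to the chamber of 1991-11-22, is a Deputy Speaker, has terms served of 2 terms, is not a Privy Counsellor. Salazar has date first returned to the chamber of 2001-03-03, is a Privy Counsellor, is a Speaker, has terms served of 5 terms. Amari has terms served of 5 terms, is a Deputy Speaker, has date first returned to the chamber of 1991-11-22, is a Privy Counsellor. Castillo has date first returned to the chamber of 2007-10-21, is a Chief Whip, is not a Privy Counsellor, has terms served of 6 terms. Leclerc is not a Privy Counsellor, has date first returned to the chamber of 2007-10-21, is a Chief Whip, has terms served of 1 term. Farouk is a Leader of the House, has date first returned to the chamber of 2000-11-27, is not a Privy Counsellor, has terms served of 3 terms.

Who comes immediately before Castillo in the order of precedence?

Farouk

By parliamentary office: Salazar (Speaker); then Espinoza and Amari (Deputy Speaker); then Farouk (Leader of the House); then Castillo and Leclerc (Chief Whip).
Espinoza and Amari both have date first returned to the chamber 1991-11-22, so the next rule applies.
Among Espinoza and Amari, by terms served (lower first) (reversed rule for this group): Espinoza (2 terms) before Amari (5 terms).
Castillo and Leclerc both have date first returned to the chamber 2007-10-21, so the next rule applies.
Among Castillo and Leclerc, by terms served (higher first): Castillo (6 terms) before Leclerc (1 term).
Order: Salazar, Espinoza, Amari, Farouk, Castillo, Leclerc.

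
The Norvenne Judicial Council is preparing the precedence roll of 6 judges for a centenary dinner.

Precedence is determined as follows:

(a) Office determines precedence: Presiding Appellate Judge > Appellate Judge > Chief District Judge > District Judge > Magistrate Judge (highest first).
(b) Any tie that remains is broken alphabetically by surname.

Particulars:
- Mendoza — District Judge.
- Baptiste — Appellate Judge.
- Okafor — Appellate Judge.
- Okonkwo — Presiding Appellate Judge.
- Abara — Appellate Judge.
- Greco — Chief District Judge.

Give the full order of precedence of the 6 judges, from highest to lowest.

By office: Okonkwo (Presiding Appellate Judge); then Abara, Baptiste and Okafor (Appellate Judge); then Greco (Chief District Judge); then Mendoza (District Judge).
Among Abara, Baptiste and Okafor, alphabetically by surname: Abara before Baptiste before Okafor.
Full order: Okonkwo, Abara, Baptiste, Okafor, Greco, Mendoza.

Okonkwo, Abara, Baptiste, Okafor, Greco, Mendoza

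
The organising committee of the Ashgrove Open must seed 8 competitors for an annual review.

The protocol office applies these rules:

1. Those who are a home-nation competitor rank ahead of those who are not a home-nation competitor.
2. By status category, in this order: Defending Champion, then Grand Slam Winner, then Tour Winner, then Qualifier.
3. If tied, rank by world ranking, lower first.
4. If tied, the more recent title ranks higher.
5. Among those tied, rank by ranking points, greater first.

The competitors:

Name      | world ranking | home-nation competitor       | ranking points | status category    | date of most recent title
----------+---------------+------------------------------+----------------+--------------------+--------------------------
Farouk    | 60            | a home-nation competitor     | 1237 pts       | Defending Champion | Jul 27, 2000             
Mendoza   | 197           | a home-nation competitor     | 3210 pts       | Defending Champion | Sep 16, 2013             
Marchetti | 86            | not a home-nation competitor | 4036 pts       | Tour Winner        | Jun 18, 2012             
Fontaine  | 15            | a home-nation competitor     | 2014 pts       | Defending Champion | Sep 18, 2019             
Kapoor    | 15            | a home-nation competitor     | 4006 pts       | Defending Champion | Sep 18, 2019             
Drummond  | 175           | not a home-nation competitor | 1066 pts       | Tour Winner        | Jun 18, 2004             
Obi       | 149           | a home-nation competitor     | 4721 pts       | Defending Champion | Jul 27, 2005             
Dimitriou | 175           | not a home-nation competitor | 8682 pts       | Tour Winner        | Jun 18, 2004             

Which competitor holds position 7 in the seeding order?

By the first rule: Kapoor, Fontaine, Farouk, Obi and Mendoza (each a home-nation competitor); then Marchetti, Dimitriou and Drummond (each not a home-nation competitor).
Kapoor, Fontaine, Farouk, Obi and Mendoza are each Defending Champion, so the next rule applies.
Among Kapoor, Fontaine, Farouk, Obi and Mendoza, by world ranking (lower first): Kapoor and Fontaine (15) before Farouk (60) before Obi (149) before Mendoza (197).
Kapoor and Fontaine both have date of most recent title Sep 18, 2019, so the next rule applies.
Among Kapoor and Fontaine, by ranking points (higher first): Kapoor (4006 pts) before Fontaine (2014 pts).
Marchetti, Dimitriou and Drummond are each Tour Winner, so the next rule applies.
Among Marchetti, Dimitriou and Drummond, by world ranking (lower first): Marchetti (86) before Dimitriou and Drummond (175).
Dimitriou and Drummond both have date of most recent title Jun 18, 2004, so the next rule applies.
Among Dimitriou and Drummond, by ranking points (higher first): Dimitriou (8682 pts) before Drummond (1066 pts).
Order: Kapoor, Fontaine, Farouk, Obi, Mendoza, Marchetti, Dimitriou, Drummond.

Dimitriou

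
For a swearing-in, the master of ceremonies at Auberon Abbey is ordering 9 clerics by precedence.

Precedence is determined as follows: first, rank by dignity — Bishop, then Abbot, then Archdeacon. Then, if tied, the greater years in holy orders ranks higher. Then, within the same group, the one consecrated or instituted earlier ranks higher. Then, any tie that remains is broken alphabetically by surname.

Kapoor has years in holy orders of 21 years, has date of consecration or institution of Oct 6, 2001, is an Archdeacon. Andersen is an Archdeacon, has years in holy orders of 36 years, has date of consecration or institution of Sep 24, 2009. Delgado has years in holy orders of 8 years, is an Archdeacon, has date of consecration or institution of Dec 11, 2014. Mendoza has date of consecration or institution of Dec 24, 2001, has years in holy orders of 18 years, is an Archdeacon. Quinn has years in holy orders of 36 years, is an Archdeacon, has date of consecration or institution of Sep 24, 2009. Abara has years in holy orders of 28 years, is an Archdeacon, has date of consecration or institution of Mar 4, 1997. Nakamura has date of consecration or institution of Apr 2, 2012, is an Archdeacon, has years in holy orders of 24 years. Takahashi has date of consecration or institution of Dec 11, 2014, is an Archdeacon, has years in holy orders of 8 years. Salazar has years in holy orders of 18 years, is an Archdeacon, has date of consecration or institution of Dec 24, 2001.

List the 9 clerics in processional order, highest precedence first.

Andersen, Quinn, Abara, Nakamura, Kapoor, Mendoza, Salazar, Delgado, Takahashi

By dignity: Andersen, Quinn, Abara, Nakamura, Kapoor, Mendoza, Salazar, Delgado and Takahashi (Archdeacon).
Among Andersen, Quinn, Abara, Nakamura, Kapoor, Mendoza, Salazar, Delgado and Takahashi, by years in holy orders (higher first): Andersen and Quinn (36 years) before Abara (28 years) before Nakamura (24 years) before Kapoor (21 years) before Mendoza and Salazar (18 years) before Delgado and Takahashi (8 years).
Andersen and Quinn both have date of consecration or institution Sep 24, 2009, so the next rule applies.
Among Andersen and Quinn, alphabetically by surname: Andersen before Quinn.
Mendoza and Salazar both have date of consecration or institution Dec 24, 2001, so the next rule applies.
Among Mendoza and Salazar, alphabetically by surname: Mendoza before Salazar.
Delgado and Takahashi both have date of consecration or institution Dec 11, 2014, so the next rule applies.
Among Delgado and Takahashi, alphabetically by surname: Delgado before Takahashi.
Full order: Andersen, Quinn, Abara, Nakamura, Kapoor, Mendoza, Salazar, Delgado, Takahashi.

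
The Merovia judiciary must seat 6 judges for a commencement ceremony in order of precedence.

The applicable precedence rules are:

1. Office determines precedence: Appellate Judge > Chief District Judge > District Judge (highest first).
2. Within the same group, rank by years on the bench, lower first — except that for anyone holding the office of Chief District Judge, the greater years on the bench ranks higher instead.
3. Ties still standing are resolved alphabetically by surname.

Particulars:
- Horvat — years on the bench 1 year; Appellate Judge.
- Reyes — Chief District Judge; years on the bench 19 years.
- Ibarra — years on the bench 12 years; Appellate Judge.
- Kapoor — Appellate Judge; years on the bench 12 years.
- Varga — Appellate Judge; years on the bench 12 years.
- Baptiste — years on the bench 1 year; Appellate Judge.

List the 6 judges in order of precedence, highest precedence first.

Baptiste, Horvat, Ibarra, Kapoor, Varga, Reyes

By office: Baptiste, Horvat, Ibarra, Kapoor and Varga (Appellate Judge); then Reyes (Chief District Judge).
Among Baptiste, Horvat, Ibarra, Kapoor and Varga, by years on the bench (lower first): Baptiste and Horvat (1 year) before Ibarra, Kapoor and Varga (12 years).
Among Baptiste and Horvat, alphabetically by surname: Baptiste before Horvat.
Among Ibarra, Kapoor and Varga, alphabetically by surname: Ibarra before Kapoor before Varga.
Full order: Baptiste, Horvat, Ibarra, Kapoor, Varga, Reyes.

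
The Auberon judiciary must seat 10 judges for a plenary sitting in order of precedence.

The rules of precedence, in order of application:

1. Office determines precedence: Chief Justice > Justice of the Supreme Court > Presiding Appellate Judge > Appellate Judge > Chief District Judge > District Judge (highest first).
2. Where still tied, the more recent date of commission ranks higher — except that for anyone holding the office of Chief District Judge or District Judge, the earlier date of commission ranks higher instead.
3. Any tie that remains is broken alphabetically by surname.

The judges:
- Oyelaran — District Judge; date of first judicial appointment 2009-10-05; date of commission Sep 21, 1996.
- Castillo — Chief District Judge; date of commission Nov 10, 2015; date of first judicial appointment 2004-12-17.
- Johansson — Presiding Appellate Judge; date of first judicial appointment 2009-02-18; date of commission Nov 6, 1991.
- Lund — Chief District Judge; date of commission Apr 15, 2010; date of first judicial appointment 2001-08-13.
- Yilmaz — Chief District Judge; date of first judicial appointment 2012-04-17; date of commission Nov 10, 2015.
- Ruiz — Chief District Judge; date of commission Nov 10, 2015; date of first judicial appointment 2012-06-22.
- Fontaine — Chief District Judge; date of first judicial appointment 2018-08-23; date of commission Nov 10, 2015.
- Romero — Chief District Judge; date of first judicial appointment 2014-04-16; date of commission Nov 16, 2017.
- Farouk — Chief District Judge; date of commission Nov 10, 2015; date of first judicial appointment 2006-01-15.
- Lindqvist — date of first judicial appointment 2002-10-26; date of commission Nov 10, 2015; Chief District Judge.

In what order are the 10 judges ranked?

By office: Johansson (Presiding Appellate Judge); then Lund, Castillo, Farouk, Fontaine, Lindqvist, Ruiz, Yilmaz and Romero (Chief District Judge); then Oyelaran (District Judge).
Among Lund, Castillo, Farouk, Fontaine, Lindqvist, Ruiz, Yilmaz and Romero, by date of commission (earlier first) (reversed rule for this group): Lund (Apr 15, 2010) before Castillo, Farouk, Fontaine, Lindqvist, Ruiz and Yilmaz (Nov 10, 2015) before Romero (Nov 16, 2017).
Among Castillo, Farouk, Fontaine, Lindqvist, Ruiz and Yilmaz, alphabetically by surname: Castillo before Farouk before Fontaine before Lindqvist before Ruiz before Yilmaz.
Full order: Johansson, Lund, Castillo, Farouk, Fontaine, Lindqvist, Ruiz, Yilmaz, Romero, Oyelaran.

Johansson, Lund, Castillo, Farouk, Fontaine, Lindqvist, Ruiz, Yilmaz, Romero, Oyelaran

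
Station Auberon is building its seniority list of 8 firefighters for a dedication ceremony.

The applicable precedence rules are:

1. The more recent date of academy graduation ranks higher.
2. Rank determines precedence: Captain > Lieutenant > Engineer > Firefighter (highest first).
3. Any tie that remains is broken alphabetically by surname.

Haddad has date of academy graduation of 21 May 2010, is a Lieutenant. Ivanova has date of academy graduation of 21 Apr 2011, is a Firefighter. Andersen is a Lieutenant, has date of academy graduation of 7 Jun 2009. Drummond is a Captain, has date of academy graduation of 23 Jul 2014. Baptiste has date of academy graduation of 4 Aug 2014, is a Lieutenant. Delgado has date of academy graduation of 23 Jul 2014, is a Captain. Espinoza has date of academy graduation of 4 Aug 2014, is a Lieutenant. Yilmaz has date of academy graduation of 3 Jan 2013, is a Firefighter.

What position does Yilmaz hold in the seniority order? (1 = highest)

By date of academy graduation (later first): Baptiste and Espinoza (both 4 Aug 2014); then Delgado and Drummond (both 23 Jul 2014); then Yilmaz (3 Jan 2013); then Ivanova (21 Apr 2011); then Haddad (21 May 2010); then Andersen (7 Jun 2009).
Baptiste and Espinoza are each Lieutenant, so the next rule applies.
Among Baptiste and Espinoza, alphabetically by surname: Baptiste before Espinoza.
Delgado and Drummond are each Captain, so the next rule applies.
Among Delgado and Drummond, alphabetically by surname: Delgado before Drummond.
Order: Baptiste, Espinoza, Delgado, Drummond, Yilmaz, Ivanova, Haddad, Andersen. So position 5.

5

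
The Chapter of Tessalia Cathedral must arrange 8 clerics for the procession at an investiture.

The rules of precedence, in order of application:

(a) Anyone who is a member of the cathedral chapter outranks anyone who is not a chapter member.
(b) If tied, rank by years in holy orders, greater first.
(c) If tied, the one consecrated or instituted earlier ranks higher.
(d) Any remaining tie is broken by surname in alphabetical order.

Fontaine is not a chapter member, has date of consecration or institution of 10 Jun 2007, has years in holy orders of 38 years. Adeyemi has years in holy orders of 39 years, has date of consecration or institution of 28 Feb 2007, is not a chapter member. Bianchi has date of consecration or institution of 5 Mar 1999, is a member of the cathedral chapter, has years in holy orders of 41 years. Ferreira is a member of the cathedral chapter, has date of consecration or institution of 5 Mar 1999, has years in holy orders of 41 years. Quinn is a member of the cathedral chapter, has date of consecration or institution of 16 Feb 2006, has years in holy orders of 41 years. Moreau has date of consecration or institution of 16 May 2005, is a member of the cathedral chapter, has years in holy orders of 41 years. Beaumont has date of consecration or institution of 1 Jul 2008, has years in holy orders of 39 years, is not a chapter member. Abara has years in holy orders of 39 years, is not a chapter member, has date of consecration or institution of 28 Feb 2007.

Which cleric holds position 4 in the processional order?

Quinn

By the first rule: Bianchi, Ferreira, Moreau and Quinn (each a member of the cathedral chapter); then Abara, Adeyemi, Beaumont and Fontaine (each not a chapter member).
Bianchi, Ferreira, Moreau and Quinn all have years in holy orders 41 years, so the next rule applies.
Among Bianchi, Ferreira, Moreau and Quinn, by date of consecration or institution (earlier first): Bianchi and Ferreira (5 Mar 1999) before Moreau (16 May 2005) before Quinn (16 Feb 2006).
Among Bianchi and Ferreira, alphabetically by surname: Bianchi before Ferreira.
Among Abara, Adeyemi, Beaumont and Fontaine, by years in holy orders (higher first): Abara, Adeyemi and Beaumont (39 years) before Fontaine (38 years).
Among Abara, Adeyemi and Beaumont, by date of consecration or institution (earlier first): Abara and Adeyemi (28 Feb 2007) before Beaumont (1 Jul 2008).
Among Abara and Adeyemi, alphabetically by surname: Abara before Adeyemi.
Order: Bianchi, Ferreira, Moreau, Quinn, Abara, Adeyemi, Beaumont, Fontaine.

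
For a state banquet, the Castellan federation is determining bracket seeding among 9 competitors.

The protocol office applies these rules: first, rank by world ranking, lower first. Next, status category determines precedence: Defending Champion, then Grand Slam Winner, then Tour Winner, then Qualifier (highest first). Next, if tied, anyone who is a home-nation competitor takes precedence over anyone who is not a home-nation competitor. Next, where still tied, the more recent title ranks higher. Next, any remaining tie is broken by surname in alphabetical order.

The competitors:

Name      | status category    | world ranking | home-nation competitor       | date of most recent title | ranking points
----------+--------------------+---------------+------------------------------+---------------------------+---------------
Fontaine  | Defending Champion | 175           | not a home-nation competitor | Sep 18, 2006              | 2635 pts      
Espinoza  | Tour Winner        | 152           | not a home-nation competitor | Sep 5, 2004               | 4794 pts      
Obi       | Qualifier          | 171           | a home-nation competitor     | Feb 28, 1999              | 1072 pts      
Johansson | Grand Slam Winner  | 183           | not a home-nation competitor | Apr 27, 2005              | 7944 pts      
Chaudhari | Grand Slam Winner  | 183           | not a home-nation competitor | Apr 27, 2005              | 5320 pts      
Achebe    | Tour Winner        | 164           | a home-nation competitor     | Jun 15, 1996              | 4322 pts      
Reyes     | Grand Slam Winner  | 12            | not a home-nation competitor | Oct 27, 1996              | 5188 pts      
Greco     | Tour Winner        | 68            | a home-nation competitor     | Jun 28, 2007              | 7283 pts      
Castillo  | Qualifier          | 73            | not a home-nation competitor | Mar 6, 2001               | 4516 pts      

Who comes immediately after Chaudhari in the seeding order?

By world ranking (lower first): Reyes (12); then Greco (68); then Castillo (73); then Espinoza (152); then Achebe (164); then Obi (171); then Fontaine (175); then Chaudhari and Johansson (both 183).
Chaudhari and Johansson are each Grand Slam Winner, so the next rule applies.
Chaudhari and Johansson are each not a home-nation competitor, so the next rule applies.
Chaudhari and Johansson both have date of most recent title Apr 27, 2005, so the next rule applies.
Among Chaudhari and Johansson, alphabetically by surname: Chaudhari before Johansson.
Order: Reyes, Greco, Castillo, Espinoza, Achebe, Obi, Fontaine, Chaudhari, Johansson.

Johansson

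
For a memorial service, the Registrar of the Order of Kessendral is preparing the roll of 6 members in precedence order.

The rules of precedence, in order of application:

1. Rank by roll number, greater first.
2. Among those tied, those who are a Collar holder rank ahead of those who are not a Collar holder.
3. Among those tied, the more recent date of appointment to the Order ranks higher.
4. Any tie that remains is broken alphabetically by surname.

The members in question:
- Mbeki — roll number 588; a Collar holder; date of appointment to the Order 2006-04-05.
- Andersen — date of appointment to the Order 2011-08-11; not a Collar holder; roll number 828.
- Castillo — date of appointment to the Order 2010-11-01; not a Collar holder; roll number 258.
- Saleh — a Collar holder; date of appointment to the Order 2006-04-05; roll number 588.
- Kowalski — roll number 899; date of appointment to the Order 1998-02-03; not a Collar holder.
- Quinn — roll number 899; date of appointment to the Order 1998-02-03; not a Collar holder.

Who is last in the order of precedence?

Castillo

By roll number (higher first): Kowalski and Quinn (both 899); then Andersen (828); then Mbeki and Saleh (both 588); then Castillo (258).
Kowalski and Quinn are each not a Collar holder, so the next rule applies.
Kowalski and Quinn both have date of appointment to the Order 1998-02-03, so the next rule applies.
Among Kowalski and Quinn, alphabetically by surname: Kowalski before Quinn.
Mbeki and Saleh are each a Collar holder, so the next rule applies.
Mbeki and Saleh both have date of appointment to the Order 2006-04-05, so the next rule applies.
Among Mbeki and Saleh, alphabetically by surname: Mbeki before Saleh.
Order: Kowalski, Quinn, Andersen, Mbeki, Saleh, Castillo.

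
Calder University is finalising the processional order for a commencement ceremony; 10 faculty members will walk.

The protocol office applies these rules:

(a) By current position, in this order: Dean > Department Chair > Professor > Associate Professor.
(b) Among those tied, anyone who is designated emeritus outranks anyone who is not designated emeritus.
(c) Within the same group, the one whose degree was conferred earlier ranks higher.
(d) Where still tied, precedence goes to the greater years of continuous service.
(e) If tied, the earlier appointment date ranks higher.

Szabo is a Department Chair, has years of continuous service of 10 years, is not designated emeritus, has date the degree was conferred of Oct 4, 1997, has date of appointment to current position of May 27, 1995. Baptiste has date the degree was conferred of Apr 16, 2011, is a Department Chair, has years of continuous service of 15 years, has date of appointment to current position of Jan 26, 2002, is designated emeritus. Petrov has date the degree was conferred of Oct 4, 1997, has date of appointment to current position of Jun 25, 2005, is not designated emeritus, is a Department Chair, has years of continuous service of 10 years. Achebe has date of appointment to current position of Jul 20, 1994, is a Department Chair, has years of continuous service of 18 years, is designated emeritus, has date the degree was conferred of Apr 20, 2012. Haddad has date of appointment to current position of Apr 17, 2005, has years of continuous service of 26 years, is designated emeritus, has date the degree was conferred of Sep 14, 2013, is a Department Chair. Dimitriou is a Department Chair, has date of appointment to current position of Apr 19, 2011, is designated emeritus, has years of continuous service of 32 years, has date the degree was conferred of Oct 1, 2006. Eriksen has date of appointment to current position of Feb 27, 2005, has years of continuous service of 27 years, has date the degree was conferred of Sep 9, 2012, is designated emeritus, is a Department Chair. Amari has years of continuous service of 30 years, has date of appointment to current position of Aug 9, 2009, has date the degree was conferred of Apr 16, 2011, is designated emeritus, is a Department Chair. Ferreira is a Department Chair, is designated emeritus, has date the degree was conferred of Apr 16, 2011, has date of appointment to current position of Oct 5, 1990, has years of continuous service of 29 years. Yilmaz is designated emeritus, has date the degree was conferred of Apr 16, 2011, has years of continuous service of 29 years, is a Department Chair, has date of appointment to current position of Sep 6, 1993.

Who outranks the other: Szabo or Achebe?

By current position: Dimitriou, Amari, Ferreira, Yilmaz, Baptiste, Achebe, Eriksen, Haddad, Szabo and Petrov (Department Chair).
Among Dimitriou, Amari, Ferreira, Yilmaz, Baptiste, Achebe, Eriksen, Haddad, Szabo and Petrov, designated emeritus before not designated emeritus: Dimitriou, Amari, Ferreira, Yilmaz, Baptiste, Achebe, Eriksen and Haddad (designated emeritus) before Szabo and Petrov (not designated emeritus).
Among Dimitriou, Amari, Ferreira, Yilmaz, Baptiste, Achebe, Eriksen and Haddad, by date the degree was conferred (earlier first): Dimitriou (Oct 1, 2006) before Amari, Ferreira, Yilmaz and Baptiste (Apr 16, 2011) before Achebe (Apr 20, 2012) before Eriksen (Sep 9, 2012) before Haddad (Sep 14, 2013).
Among Amari, Ferreira, Yilmaz and Baptiste, by years of continuous service (higher first): Amari (30 years) before Ferreira and Yilmaz (29 years) before Baptiste (15 years).
Among Ferreira and Yilmaz, by date of appointment to current position (earlier first): Ferreira (Oct 5, 1990) before Yilmaz (Sep 6, 1993).
Szabo and Petrov both have date the degree was conferred Oct 4, 1997, so the next rule applies.
Szabo and Petrov both have years of continuous service 10 years, so the next rule applies.
Among Szabo and Petrov, by date of appointment to current position (earlier first): Szabo (May 27, 1995) before Petrov (Jun 25, 2005).
So Achebe takes precedence.

Achebe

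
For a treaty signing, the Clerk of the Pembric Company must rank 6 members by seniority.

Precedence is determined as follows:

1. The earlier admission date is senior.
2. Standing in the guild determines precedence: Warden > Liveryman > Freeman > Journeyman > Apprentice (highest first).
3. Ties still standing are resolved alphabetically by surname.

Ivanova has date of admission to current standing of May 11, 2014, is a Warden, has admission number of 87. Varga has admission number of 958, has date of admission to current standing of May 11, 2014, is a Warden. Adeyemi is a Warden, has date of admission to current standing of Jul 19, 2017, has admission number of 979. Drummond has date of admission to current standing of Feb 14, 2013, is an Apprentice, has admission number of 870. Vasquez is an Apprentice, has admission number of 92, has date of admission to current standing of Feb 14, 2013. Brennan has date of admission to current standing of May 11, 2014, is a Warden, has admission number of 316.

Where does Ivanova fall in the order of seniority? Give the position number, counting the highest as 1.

By date of admission to current standing (earlier first): Drummond and Vasquez (both Feb 14, 2013); then Brennan, Ivanova and Varga (each May 11, 2014); then Adeyemi (Jul 19, 2017).
Drummond and Vasquez are each Apprentice, so the next rule applies.
Among Drummond and Vasquez, alphabetically by surname: Drummond before Vasquez.
Brennan, Ivanova and Varga are each Warden, so the next rule applies.
Among Brennan, Ivanova and Varga, alphabetically by surname: Brennan before Ivanova before Varga.
Order: Drummond, Vasquez, Brennan, Ivanova, Varga, Adeyemi. So position 4.

4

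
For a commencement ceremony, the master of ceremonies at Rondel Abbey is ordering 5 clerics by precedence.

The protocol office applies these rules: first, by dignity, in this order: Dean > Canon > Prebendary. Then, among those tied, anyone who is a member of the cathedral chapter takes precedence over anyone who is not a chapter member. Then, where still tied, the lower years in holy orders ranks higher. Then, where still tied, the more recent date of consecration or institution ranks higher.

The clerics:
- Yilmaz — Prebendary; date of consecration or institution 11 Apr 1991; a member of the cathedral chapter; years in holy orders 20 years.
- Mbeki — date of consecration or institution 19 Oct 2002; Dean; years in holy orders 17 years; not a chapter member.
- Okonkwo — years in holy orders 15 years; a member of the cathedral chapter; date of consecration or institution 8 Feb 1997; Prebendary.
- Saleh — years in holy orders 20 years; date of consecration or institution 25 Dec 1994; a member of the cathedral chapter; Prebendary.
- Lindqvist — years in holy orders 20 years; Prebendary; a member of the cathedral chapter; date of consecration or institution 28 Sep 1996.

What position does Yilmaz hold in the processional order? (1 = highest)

5

By dignity: Mbeki (Dean); then Okonkwo, Lindqvist, Saleh and Yilmaz (Prebendary).
Okonkwo, Lindqvist, Saleh and Yilmaz are each a member of the cathedral chapter, so the next rule applies.
Among Okonkwo, Lindqvist, Saleh and Yilmaz, by years in holy orders (lower first): Okonkwo (15 years) before Lindqvist, Saleh and Yilmaz (20 years).
Among Lindqvist, Saleh and Yilmaz, by date of consecration or institution (later first): Lindqvist (28 Sep 1996) before Saleh (25 Dec 1994) before Yilmaz (11 Apr 1991).
Order: Mbeki, Okonkwo, Lindqvist, Saleh, Yilmaz. So position 5.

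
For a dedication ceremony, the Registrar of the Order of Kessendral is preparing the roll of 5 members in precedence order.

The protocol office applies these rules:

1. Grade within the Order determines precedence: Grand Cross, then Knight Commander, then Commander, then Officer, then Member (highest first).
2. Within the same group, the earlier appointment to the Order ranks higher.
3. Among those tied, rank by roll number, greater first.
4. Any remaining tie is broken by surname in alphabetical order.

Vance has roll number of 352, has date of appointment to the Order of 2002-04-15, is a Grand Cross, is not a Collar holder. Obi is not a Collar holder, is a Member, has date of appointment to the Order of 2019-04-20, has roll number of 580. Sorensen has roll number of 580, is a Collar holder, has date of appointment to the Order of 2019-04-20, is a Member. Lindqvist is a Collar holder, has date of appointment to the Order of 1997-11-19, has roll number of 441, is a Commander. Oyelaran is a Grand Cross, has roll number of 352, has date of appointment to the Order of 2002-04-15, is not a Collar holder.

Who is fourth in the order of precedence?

By grade within the Order: Oyelaran and Vance (Grand Cross); then Lindqvist (Commander); then Obi and Sorensen (Member).
Oyelaran and Vance both have date of appointment to the Order 2002-04-15, so the next rule applies.
Oyelaran and Vance both have roll number 352, so the next rule applies.
Among Oyelaran and Vance, alphabetically by surname: Oyelaran before Vance.
Obi and Sorensen both have date of appointment to the Order 2019-04-20, so the next rule applies.
Obi and Sorensen both have roll number 580, so the next rule applies.
Among Obi and Sorensen, alphabetically by surname: Obi before Sorensen.
Order: Oyelaran, Vance, Lindqvist, Obi, Sorensen.

Obi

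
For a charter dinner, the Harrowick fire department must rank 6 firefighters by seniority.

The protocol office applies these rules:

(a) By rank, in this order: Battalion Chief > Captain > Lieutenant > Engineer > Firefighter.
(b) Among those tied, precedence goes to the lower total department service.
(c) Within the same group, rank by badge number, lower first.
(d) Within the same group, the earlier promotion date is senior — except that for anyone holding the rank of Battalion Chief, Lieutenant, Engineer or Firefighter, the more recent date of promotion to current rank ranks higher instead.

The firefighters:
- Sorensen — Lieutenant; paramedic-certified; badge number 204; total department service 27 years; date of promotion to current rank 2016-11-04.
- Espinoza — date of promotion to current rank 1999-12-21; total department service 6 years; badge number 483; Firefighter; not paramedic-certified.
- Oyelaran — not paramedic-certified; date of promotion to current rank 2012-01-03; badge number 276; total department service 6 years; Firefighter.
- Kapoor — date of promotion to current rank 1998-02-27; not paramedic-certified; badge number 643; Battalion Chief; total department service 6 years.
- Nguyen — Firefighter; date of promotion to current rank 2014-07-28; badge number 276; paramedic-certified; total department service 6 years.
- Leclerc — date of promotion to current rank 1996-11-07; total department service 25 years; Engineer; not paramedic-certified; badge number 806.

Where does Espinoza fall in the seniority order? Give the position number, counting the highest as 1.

By rank: Kapoor (Battalion Chief); then Sorensen (Lieutenant); then Leclerc (Engineer); then Nguyen, Oyelaran and Espinoza (Firefighter).
Nguyen, Oyelaran and Espinoza all have total department service 6 years, so the next rule applies.
Among Nguyen, Oyelaran and Espinoza, by badge number (lower first): Nguyen and Oyelaran (276) before Espinoza (483).
Among Nguyen and Oyelaran, by date of promotion to current rank (later first) (reversed rule for this group): Nguyen (2014-07-28) before Oyelaran (2012-01-03).
Order: Kapoor, Sorensen, Leclerc, Nguyen, Oyelaran, Espinoza. So position 6.

6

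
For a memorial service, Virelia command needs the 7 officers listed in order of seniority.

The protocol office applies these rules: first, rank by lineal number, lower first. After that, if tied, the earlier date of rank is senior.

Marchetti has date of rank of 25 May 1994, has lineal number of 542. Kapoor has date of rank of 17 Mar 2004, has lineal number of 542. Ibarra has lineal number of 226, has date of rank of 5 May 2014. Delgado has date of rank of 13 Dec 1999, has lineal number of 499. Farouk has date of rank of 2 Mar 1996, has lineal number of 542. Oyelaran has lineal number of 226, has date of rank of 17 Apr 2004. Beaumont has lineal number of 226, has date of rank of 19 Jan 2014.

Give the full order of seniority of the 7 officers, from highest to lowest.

By lineal number (lower first): Oyelaran, Beaumont and Ibarra (each 226); then Delgado (499); then Marchetti, Farouk and Kapoor (each 542).
Among Oyelaran, Beaumont and Ibarra, by date of rank (earlier first): Oyelaran (17 Apr 2004) before Beaumont (19 Jan 2014) before Ibarra (5 May 2014).
Among Marchetti, Farouk and Kapoor, by date of rank (earlier first): Marchetti (25 May 1994) before Farouk (2 Mar 1996) before Kapoor (17 Mar 2004).
Full order: Oyelaran, Beaumont, Ibarra, Delgado, Marchetti, Farouk, Kapoor.

Oyelaran, Beaumont, Ibarra, Delgado, Marchetti, Farouk, Kapoor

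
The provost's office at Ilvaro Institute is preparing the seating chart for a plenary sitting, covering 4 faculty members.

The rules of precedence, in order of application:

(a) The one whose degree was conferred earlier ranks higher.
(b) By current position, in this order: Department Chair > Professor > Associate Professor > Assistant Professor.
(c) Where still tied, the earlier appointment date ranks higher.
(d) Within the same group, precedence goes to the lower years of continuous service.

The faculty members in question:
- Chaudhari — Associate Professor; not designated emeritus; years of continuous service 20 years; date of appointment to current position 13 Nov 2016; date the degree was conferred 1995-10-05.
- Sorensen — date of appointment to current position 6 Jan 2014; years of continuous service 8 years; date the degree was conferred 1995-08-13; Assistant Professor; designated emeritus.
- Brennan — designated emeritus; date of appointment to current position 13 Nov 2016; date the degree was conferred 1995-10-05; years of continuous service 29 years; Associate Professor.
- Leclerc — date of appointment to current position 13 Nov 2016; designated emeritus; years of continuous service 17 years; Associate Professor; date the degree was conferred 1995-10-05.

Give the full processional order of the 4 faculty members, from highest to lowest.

Sorensen, Leclerc, Chaudhari, Brennan

By date the degree was conferred (earlier first): Sorensen (1995-08-13); then Leclerc, Chaudhari and Brennan (each 1995-10-05).
Leclerc, Chaudhari and Brennan are each Associate Professor, so the next rule applies.
Leclerc, Chaudhari and Brennan all have date of appointment to current position 13 Nov 2016, so the next rule applies.
Among Leclerc, Chaudhari and Brennan, by years of continuous service (lower first): Leclerc (17 years) before Chaudhari (20 years) before Brennan (29 years).
Full order: Sorensen, Leclerc, Chaudhari, Brennan.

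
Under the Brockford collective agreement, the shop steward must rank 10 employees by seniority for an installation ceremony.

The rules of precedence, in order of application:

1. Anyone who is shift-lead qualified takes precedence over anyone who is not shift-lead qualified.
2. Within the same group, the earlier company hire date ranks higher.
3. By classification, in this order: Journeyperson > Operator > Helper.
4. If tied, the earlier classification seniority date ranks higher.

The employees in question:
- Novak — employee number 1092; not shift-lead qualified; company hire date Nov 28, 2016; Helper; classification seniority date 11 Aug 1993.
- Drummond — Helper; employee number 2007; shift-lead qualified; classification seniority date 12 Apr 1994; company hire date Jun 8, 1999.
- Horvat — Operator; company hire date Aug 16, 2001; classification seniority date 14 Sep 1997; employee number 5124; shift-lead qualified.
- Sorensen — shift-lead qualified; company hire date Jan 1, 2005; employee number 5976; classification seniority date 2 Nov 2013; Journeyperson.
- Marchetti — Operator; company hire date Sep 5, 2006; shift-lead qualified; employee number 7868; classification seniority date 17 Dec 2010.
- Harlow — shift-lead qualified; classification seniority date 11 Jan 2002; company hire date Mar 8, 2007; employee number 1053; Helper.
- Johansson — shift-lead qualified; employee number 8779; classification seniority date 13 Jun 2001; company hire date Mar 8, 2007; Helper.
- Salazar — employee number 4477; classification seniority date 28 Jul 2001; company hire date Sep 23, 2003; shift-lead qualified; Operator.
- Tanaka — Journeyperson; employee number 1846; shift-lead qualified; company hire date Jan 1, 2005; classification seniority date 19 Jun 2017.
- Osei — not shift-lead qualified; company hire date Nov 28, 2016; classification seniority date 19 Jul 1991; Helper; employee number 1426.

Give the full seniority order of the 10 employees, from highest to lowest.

By the first rule: Drummond, Horvat, Salazar, Sorensen, Tanaka, Marchetti, Johansson and Harlow (each shift-lead qualified); then Osei and Novak (both not shift-lead qualified).
Among Drummond, Horvat, Salazar, Sorensen, Tanaka, Marchetti, Johansson and Harlow, by company hire date (earlier first): Drummond (Jun 8, 1999) before Horvat (Aug 16, 2001) before Salazar (Sep 23, 2003) before Sorensen and Tanaka (Jan 1, 2005) before Marchetti (Sep 5, 2006) before Johansson and Harlow (Mar 8, 2007).
Sorensen and Tanaka are each Journeyperson, so the next rule applies.
Among Sorensen and Tanaka, by classification seniority date (earlier first): Sorensen (2 Nov 2013) before Tanaka (19 Jun 2017).
Johansson and Harlow are each Helper, so the next rule applies.
Among Johansson and Harlow, by classification seniority date (earlier first): Johansson (13 Jun 2001) before Harlow (11 Jan 2002).
Osei and Novak both have company hire date Nov 28, 2016, so the next rule applies.
Osei and Novak are each Helper, so the next rule applies.
Among Osei and Novak, by classification seniority date (earlier first): Osei (19 Jul 1991) before Novak (11 Aug 1993).
Full order: Drummond, Horvat, Salazar, Sorensen, Tanaka, Marchetti, Johansson, Harlow, Osei, Novak.

Drummond, Horvat, Salazar, Sorensen, Tanaka, Marchetti, Johansson, Harlow, Osei, Novak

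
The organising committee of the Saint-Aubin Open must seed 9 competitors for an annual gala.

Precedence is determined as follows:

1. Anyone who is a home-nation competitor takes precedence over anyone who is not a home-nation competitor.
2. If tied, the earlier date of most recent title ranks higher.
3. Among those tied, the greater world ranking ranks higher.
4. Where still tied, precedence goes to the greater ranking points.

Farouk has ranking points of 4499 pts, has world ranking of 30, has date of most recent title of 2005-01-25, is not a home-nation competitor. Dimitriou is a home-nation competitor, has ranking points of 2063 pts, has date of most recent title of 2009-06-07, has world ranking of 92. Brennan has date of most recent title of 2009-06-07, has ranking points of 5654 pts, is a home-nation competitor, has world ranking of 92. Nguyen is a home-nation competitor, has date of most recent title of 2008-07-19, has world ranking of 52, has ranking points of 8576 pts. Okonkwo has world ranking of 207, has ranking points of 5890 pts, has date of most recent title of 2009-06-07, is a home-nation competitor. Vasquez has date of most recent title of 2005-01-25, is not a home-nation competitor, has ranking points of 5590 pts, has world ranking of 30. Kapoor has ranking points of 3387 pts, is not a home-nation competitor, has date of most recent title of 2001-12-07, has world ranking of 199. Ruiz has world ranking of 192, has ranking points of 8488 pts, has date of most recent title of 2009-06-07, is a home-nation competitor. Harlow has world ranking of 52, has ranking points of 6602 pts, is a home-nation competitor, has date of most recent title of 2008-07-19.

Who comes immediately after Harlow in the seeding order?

Okonkwo

By the first rule: Nguyen, Harlow, Okonkwo, Ruiz, Brennan and Dimitriou (each a home-nation competitor); then Kapoor, Vasquez and Farouk (each not a home-nation competitor).
Among Nguyen, Harlow, Okonkwo, Ruiz, Brennan and Dimitriou, by date of most recent title (earlier first): Nguyen and Harlow (2008-07-19) before Okonkwo, Ruiz, Brennan and Dimitriou (2009-06-07).
Nguyen and Harlow both have world ranking 52, so the next rule applies.
Among Nguyen and Harlow, by ranking points (higher first): Nguyen (8576 pts) before Harlow (6602 pts).
Among Okonkwo, Ruiz, Brennan and Dimitriou, by world ranking (higher first): Okonkwo (207) before Ruiz (192) before Brennan and Dimitriou (92).
Among Brennan and Dimitriou, by ranking points (higher first): Brennan (5654 pts) before Dimitriou (2063 pts).
Among Kapoor, Vasquez and Farouk, by date of most recent title (earlier first): Kapoor (2001-12-07) before Vasquez and Farouk (2005-01-25).
Vasquez and Farouk both have world ranking 30, so the next rule applies.
Among Vasquez and Farouk, by ranking points (higher first): Vasquez (5590 pts) before Farouk (4499 pts).
Order: Nguyen, Harlow, Okonkwo, Ruiz, Brennan, Dimitriou, Kapoor, Vasquez, Farouk.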